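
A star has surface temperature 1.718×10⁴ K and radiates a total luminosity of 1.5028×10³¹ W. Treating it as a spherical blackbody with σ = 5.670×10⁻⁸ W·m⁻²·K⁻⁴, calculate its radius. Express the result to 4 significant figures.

R ≈ 1.556×10¹⁰ m

L = 4πR²σT⁴ ⇒ R = √(L/(4πσT⁴)).
σT⁴ = 4.93942×10⁹ W/m², so R = √(1.5028×10³¹/(4π×4.93942×10⁹)) = 1.556×10¹⁰ m.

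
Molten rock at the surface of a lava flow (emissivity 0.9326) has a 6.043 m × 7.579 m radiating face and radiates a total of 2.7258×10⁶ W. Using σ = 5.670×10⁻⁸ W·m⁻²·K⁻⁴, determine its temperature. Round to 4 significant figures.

Area A = 6.043 × 7.579 = 45.7999 m².
P = εσAT⁴ ⇒ T = (P/(εσA))^(1/4) = (2.7258×10⁶/(0.9326×5.670×10⁻⁸×45.7999))^(1/4) = 1030 K.

T ≈ 1030 K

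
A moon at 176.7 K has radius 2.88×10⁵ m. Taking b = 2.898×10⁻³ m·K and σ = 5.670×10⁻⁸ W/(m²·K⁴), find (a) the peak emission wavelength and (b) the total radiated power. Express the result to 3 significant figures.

(a) λ_max = b/T = 2.898×10⁻³/176.7 = 1.640×10⁻⁵ m = 16.4 μm.
Surface area A = 4πR² = 4π(2.88×10⁵ m)² = 1.04231×10¹² m².
(b) P = σAT⁴ = 5.670×10⁻⁸×1.04231×10¹²×(176.7)⁴ = 5.76×10¹³ W.

λ_max ≈ 16.4 μm; P ≈ 5.76×10¹³ W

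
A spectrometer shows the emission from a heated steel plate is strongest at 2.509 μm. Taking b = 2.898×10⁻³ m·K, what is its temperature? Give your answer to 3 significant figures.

Wien's law gives T = b/λ_max = (2.898×10⁻³ m·K)/(2.509×10⁻⁶ m) = 1.16×10³ K.

T ≈ 1.16×10³ K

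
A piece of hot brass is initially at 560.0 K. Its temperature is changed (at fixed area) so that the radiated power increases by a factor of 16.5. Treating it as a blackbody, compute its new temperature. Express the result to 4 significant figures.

T₂ ≈ 1129 K

P ∝ T⁴, so T₂/T₁ = (P₂/P₁)^(1/4) = (16.5)^(1/4) = 2.01545.
T₂ = 560.0 × 2.01545 = 1129 K.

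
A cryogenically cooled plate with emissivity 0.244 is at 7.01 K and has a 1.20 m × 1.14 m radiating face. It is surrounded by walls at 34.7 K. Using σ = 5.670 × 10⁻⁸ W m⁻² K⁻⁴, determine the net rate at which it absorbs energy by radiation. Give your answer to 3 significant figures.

Area A = 1.20 × 1.14 = 1.368 m².
Net radiated power P_net = εσA(T⁴ − T₀⁴) = 0.244×5.670×10⁻⁸×1.368×(7.01⁴ − 34.7⁴).
T⁴ − T₀⁴ = 2414.75 − 1.44983×10⁶ = -1.44742×10⁶ K⁴, so P_net = -0.0274 W — negative, meaning a net gain of 0.0274 W.

Net gain ≈ 0.0274 W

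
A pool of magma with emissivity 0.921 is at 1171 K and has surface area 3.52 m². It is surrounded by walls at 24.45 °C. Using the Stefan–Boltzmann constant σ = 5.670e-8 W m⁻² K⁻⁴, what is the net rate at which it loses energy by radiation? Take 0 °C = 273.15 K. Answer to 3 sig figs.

Surroundings: T = 24.45 °C + 273.15 = 297.60 K.
Area A = 3.52 m².
Net radiated power P_net = εσA(T⁴ − T₀⁴) = 0.921×5.670×10⁻⁸×3.52×(1171⁴ − 297.60⁴).
T⁴ − T₀⁴ = 1.88030×10¹² − 7.84389×10⁹ = 1.87246×10¹² K⁴, so P_net = 3.44×10⁵ W.

Net loss ≈ 3.44×10⁵ W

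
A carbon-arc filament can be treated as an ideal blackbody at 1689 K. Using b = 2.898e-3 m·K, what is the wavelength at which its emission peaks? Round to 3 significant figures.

λ_max ≈ 1.72×10³ nm

Wien's displacement law: λ_max = b/T = (2.898×10⁻³ m·K)/(1689 K) = 1.716×10⁻⁶ m.
That is 1.72×10³ nm, in the infrared range.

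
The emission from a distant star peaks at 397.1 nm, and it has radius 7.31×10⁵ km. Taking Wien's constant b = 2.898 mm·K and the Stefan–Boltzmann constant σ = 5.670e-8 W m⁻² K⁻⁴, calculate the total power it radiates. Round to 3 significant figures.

Wien's law: T = b/λ_max = 2.898×10⁻³/3.971×10⁻⁷ = 7297.91 K.
Surface area A = 4πR² = 4π(7.31×10⁸ m)² = 6.71498×10¹⁸ m².
Then P = σAT⁴ = 5.670×10⁻⁸×6.71498×10¹⁸×(7297.91)⁴ = 1.08×10²⁷ W.

P ≈ 1.08×10²⁷ W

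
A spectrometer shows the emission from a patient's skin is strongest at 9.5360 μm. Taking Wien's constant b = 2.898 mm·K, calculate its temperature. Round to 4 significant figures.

Wien's law gives T = b/λ_max = (2.898×10⁻³ m·K)/(9.5360×10⁻⁶ m) = 303.9 K.

T ≈ 303.9 K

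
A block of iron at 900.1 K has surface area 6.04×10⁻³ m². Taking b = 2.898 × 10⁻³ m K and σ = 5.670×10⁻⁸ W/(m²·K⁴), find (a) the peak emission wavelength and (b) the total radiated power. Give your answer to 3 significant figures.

(a) λ_max = b/T = 2.898×10⁻³/900.1 = 3.220×10⁻⁶ m = 3.22 μm.
Area A = 6.04×10⁻³ m².
(b) P = σAT⁴ = 5.670×10⁻⁸×6.04×10⁻³×(900.1)⁴ = 225 W.

λ_max ≈ 3.22 μm; P ≈ 225 W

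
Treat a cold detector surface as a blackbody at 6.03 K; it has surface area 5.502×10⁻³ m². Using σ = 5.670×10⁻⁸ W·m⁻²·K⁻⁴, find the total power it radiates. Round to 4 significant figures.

P ≈ 4.125×10⁻⁷ W

Area A = 5.502×10⁻³ m².
P = σAT⁴ = 5.670×10⁻⁸ × 5.502×10⁻³ × (6.03)⁴ = 4.125×10⁻⁷ W.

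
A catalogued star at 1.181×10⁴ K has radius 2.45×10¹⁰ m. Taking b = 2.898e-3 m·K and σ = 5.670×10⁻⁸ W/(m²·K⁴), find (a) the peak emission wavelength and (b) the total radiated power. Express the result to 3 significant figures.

(a) λ_max = b/T = 2.898×10⁻³/1.181×10⁴ = 2.454×10⁻⁷ m = 245 nm.
Surface area A = 4πR² = 4π(2.45×10¹⁰ m)² = 7.54296×10²¹ m².
(b) P = σAT⁴ = 5.670×10⁻⁸×7.54296×10²¹×(1.181×10⁴)⁴ = 8.32×10³⁰ W.

λ_max ≈ 245 nm; P ≈ 8.32×10³⁰ W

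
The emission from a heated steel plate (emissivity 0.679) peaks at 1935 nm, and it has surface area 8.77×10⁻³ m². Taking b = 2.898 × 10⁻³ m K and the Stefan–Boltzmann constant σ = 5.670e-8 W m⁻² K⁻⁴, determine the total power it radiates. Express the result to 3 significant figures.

Wien's law: T = b/λ_max = 2.898×10⁻³/1.935×10⁻⁶ = 1497.67 K.
Area A = 8.77×10⁻³ m².
Then P = εσAT⁴ = 0.679×5.670×10⁻⁸×8.77×10⁻³×(1497.67)⁴ = 1.70×10³ W.

P ≈ 1.70×10³ W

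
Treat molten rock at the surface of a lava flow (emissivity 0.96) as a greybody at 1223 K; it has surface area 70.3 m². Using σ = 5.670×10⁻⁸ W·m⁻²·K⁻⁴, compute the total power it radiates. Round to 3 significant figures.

P ≈ 8.56×10⁶ W

Area A = 70.3 m².
P = εσAT⁴ = 0.96 × 5.670×10⁻⁸ × 70.3 × (1223)⁴ = 8.56×10⁶ W.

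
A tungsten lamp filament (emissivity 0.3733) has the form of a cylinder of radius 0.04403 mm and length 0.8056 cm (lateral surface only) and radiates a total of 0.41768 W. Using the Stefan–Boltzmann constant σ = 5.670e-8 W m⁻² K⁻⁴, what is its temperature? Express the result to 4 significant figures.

T ≈ 1725 K

Lateral area A = 2πrL = 2π×4.403×10⁻⁵×8.056×10⁻³ = 2.22868×10⁻⁶ m².
P = εσAT⁴ ⇒ T = (P/(εσA))^(1/4) = (0.41768/(0.3733×5.670×10⁻⁸×2.22868×10⁻⁶))^(1/4) = 1725 K.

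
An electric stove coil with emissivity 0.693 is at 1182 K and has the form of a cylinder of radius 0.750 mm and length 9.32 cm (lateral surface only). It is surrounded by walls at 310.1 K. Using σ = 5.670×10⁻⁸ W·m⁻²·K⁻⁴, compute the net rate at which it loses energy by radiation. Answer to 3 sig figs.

Lateral area A = 2πrL = 2π×7.50×10⁻⁴×0.0932 = 4.39195×10⁻⁴ m².
Net radiated power P_net = εσA(T⁴ − T₀⁴) = 0.693×5.670×10⁻⁸×4.39195×10⁻⁴×(1182⁴ − 310.1⁴).
T⁴ − T₀⁴ = 1.95196×10¹² − 9.24713×10⁹ = 1.94271×10¹² K⁴, so P_net = 33.5 W.

Net loss ≈ 33.5 W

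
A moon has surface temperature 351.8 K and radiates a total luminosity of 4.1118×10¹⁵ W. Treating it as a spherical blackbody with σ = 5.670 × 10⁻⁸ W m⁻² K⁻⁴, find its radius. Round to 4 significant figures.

R ≈ 6.138×10⁵ m

L = 4πR²σT⁴ ⇒ R = √(L/(4πσT⁴)).
σT⁴ = 868.493 W/m², so R = √(4.1118×10¹⁵/(4π×868.493)) = 6.138×10⁵ m.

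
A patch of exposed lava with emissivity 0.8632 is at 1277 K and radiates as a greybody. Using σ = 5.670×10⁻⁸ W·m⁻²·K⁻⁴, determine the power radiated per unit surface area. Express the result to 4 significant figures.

Stefan–Boltzmann: I = εσT⁴ = 0.8632 × 5.670×10⁻⁸ × (1277)⁴ = 1.302×10⁵ W/m².

I ≈ 1.302×10⁵ W/m²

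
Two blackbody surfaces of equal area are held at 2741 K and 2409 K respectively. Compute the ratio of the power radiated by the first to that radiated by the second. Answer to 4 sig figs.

With equal areas, P₁/P₂ = (T₁/T₂)⁴ = (2741/2409)⁴ = 1.676.

P₁/P₂ ≈ 1.676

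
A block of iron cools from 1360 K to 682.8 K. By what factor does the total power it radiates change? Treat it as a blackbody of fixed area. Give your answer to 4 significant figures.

P ∝ T⁴, so P₂/P₁ = (T₂/T₁)⁴ = (682.8/1360)⁴ = (0.502059)⁴ = 0.06354.

P₂/P₁ ≈ 0.06354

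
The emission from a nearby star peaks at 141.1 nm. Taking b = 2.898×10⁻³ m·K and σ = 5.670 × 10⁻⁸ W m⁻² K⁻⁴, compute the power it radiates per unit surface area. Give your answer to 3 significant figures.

Wien's law: T = b/λ_max = 2.898×10⁻³/1.411×10⁻⁷ = 20538.6 K.
Then I = σT⁴ = 5.670×10⁻⁸×(20538.6)⁴ = 1.01×10¹⁰ W/m².

I ≈ 1.01×10¹⁰ W/m²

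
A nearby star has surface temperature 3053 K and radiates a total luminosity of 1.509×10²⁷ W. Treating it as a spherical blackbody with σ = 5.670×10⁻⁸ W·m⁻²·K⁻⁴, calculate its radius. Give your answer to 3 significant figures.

R ≈ 4.94×10⁹ m

L = 4πR²σT⁴ ⇒ R = √(L/(4πσT⁴)).
σT⁴ = 4.92595×10⁶ W/m², so R = √(1.509×10²⁷/(4π×4.92595×10⁶)) = 4.94×10⁹ m.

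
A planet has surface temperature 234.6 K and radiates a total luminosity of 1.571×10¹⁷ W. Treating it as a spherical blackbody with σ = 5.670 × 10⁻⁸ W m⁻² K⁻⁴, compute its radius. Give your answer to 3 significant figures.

R ≈ 8.53×10⁶ m

L = 4πR²σT⁴ ⇒ R = √(L/(4πσT⁴)).
σT⁴ = 171.749 W/m², so R = √(1.571×10¹⁷/(4π×171.749)) = 8.53×10⁶ m.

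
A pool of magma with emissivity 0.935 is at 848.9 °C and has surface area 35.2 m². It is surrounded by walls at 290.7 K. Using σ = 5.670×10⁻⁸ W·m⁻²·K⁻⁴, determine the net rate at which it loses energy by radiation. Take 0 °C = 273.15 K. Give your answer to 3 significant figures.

T = 848.9 °C + 273.15 = 1122.05 K.
Area A = 35.2 m².
Net radiated power P_net = εσA(T⁴ − T₀⁴) = 0.935×5.670×10⁻⁸×35.2×(1122.05⁴ − 290.7⁴).
T⁴ − T₀⁴ = 1.58507×10¹² − 7.14135×10⁹ = 1.57793×10¹² K⁴, so P_net = 2.94×10⁶ W.

Net loss ≈ 2.94×10⁶ W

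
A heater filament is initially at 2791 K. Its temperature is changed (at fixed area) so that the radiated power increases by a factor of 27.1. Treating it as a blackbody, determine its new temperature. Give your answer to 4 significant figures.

T₂ ≈ 6368 K

P ∝ T⁴, so T₂/T₁ = (P₂/P₁)^(1/4) = (27.1)^(1/4) = 2.28161.
T₂ = 2791 × 2.28161 = 6368 K.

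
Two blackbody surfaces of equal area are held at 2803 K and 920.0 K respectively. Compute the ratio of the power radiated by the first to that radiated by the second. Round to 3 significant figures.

P₁/P₂ ≈ 86.2

With equal areas, P₁/P₂ = (T₁/T₂)⁴ = (2803/920.0)⁴ = 86.2.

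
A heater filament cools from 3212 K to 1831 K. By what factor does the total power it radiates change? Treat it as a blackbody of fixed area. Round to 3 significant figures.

P ∝ T⁴, so P₂/P₁ = (T₂/T₁)⁴ = (1831/3212)⁴ = (0.570050)⁴ = 0.106.

P₂/P₁ ≈ 0.106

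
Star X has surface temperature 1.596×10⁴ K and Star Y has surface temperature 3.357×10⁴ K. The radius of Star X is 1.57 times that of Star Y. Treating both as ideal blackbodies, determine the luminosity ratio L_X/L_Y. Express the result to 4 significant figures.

L_X/L_Y ≈ 0.1259

L ∝ R²T⁴, so L_X/L_Y = (R_X/R_Y)²(T_X/T_Y)⁴ = (1.57)² × (1.596×10⁴/3.357×10⁴)⁴ = 2.4649 × 0.0510889 = 0.1259.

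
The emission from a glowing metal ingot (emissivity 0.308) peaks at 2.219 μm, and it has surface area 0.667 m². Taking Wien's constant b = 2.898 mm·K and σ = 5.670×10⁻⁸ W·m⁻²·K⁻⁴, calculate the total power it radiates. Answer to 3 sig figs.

Wien's law: T = b/λ_max = 2.898×10⁻³/2.219×10⁻⁶ = 1305.99 K.
Area A = 0.667 m².
Then P = εσAT⁴ = 0.308×5.670×10⁻⁸×0.667×(1305.99)⁴ = 3.39×10⁴ W.

P ≈ 3.39×10⁴ W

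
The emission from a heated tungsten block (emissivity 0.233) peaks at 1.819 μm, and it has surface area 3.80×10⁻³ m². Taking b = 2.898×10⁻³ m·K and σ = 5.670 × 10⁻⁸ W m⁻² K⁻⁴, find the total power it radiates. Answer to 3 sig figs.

P ≈ 323 W

Wien's law: T = b/λ_max = 2.898×10⁻³/1.819×10⁻⁶ = 1593.18 K.
Area A = 3.80×10⁻³ m².
Then P = εσAT⁴ = 0.233×5.670×10⁻⁸×3.80×10⁻³×(1593.18)⁴ = 323 W.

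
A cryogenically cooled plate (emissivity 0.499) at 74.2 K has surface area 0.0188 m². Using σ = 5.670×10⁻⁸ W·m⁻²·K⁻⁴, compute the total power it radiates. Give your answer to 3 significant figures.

P ≈ 0.0161 W

Area A = 0.0188 m².
P = εσAT⁴ = 0.499 × 5.670×10⁻⁸ × 0.0188 × (74.2)⁴ = 0.0161 W.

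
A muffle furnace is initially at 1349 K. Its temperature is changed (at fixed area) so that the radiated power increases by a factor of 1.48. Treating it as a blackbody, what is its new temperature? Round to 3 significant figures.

T₂ ≈ 1.49×10³ K

P ∝ T⁴, so T₂/T₁ = (P₂/P₁)^(1/4) = (1.48)^(1/4) = 1.10297.
T₂ = 1349 × 1.10297 = 1.49×10³ K.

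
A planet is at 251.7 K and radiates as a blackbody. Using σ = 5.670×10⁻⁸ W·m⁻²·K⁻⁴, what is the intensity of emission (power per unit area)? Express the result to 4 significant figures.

Stefan–Boltzmann: I = σT⁴ = 5.670×10⁻⁸ × (251.7)⁴ = 227.6 W/m².

I ≈ 227.6 W/m²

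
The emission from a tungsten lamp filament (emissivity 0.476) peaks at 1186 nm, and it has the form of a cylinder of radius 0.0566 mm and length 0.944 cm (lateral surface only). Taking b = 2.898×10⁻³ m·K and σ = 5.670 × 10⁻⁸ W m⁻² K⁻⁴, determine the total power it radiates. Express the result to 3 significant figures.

P ≈ 3.23 W

Wien's law: T = b/λ_max = 2.898×10⁻³/1.186×10⁻⁶ = 2443.51 K.
Lateral area A = 2πrL = 2π×5.66×10⁻⁵×9.44×10⁻³ = 3.35713×10⁻⁶ m².
Then P = εσAT⁴ = 0.476×5.670×10⁻⁸×3.35713×10⁻⁶×(2443.51)⁴ = 3.23 W.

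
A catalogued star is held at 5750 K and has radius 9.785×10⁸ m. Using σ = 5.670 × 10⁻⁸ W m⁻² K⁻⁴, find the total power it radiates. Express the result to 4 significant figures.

Surface area A = 4πR² = 4π(9.785×10⁸ m)² = 1.20318×10¹⁹ m².
P = σAT⁴ = 5.670×10⁻⁸ × 1.20318×10¹⁹ × (5750)⁴ = 7.457×10²⁶ W.

P ≈ 7.457×10²⁶ W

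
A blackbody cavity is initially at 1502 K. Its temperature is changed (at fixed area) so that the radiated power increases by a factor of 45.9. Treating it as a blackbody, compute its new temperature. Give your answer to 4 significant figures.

P ∝ T⁴, so T₂/T₁ = (P₂/P₁)^(1/4) = (45.9)^(1/4) = 2.60287.
T₂ = 1502 × 2.60287 = 3910 K.

T₂ ≈ 3910 K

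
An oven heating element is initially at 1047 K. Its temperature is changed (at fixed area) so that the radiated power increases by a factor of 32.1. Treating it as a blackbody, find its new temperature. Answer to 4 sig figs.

P ∝ T⁴, so T₂/T₁ = (P₂/P₁)^(1/4) = (32.1)^(1/4) = 2.38027.
T₂ = 1047 × 2.38027 = 2492 K.

T₂ ≈ 2492 K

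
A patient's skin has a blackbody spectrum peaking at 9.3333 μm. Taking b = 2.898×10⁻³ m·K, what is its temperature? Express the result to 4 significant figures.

T ≈ 310.5 K

Wien's law gives T = b/λ_max = (2.898×10⁻³ m·K)/(9.3333×10⁻⁶ m) = 310.5 K.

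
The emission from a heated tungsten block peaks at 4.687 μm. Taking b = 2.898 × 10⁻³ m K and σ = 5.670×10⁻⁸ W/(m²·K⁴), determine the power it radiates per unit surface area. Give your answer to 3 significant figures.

Wien's law: T = b/λ_max = 2.898×10⁻³/4.687×10⁻⁶ = 618.306 K.
Then I = σT⁴ = 5.670×10⁻⁸×(618.306)⁴ = 8.29×10³ W/m².

I ≈ 8.29×10³ W/m²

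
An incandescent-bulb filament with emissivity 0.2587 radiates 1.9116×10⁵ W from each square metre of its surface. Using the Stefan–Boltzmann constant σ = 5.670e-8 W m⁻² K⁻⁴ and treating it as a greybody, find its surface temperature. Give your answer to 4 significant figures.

I = εσT⁴, so T = (I/εσ)^(1/4) = (1.9116×10⁵/(0.2587×5.670×10⁻⁸))^(1/4) = 1900 K.

T ≈ 1900 K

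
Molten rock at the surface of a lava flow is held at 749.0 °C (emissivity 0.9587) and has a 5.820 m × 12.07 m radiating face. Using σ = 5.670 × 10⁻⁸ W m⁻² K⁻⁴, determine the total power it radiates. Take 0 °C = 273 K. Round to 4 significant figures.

P ≈ 4.166×10⁶ W

T = 749.0 °C + 273 = 1022.0 K.
Area A = 5.820 × 12.07 = 70.2474 m².
P = εσAT⁴ = 0.9587 × 5.670×10⁻⁸ × 70.2474 × (1022.0)⁴ = 4.166×10⁶ W.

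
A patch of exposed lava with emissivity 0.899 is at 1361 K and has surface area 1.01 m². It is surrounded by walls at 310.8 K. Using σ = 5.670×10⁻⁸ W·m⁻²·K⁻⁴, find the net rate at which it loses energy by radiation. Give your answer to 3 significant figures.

Net loss ≈ 1.76×10⁵ W

Area A = 1.01 m².
Net radiated power P_net = εσA(T⁴ − T₀⁴) = 0.899×5.670×10⁻⁸×1.01×(1361⁴ − 310.8⁴).
T⁴ − T₀⁴ = 3.43109×10¹² − 9.33091×10⁹ = 3.42176×10¹² K⁴, so P_net = 1.76×10⁵ W.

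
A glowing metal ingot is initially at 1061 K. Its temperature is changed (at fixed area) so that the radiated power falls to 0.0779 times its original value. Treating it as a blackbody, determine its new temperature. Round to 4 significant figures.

T₂ ≈ 560.5 K

P ∝ T⁴, so T₂/T₁ = (P₂/P₁)^(1/4) = (0.0779)^(1/4) = 0.528305.
T₂ = 1061 × 0.528305 = 560.5 K.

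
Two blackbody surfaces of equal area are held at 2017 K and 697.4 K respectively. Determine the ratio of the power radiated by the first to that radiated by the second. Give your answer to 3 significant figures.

P₁/P₂ ≈ 70.0

With equal areas, P₁/P₂ = (T₁/T₂)⁴ = (2017/697.4)⁴ = 70.0.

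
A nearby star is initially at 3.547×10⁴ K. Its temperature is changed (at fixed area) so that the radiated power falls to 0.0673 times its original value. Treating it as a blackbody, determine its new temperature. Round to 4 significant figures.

P ∝ T⁴, so T₂/T₁ = (P₂/P₁)^(1/4) = (0.0673)^(1/4) = 0.509335.
T₂ = 3.547×10⁴ × 0.509335 = 1.807×10⁴ K.

T₂ ≈ 1.807×10⁴ K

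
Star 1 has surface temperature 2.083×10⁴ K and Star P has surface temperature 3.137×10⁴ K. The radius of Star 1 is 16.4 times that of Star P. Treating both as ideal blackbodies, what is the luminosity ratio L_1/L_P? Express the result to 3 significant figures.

L_1/L_P ≈ 52.3

L ∝ R²T⁴, so L_1/L_P = (R_1/R_P)²(T_1/T_P)⁴ = (16.4)² × (2.083×10⁴/3.137×10⁴)⁴ = 268.96 × 0.194401 = 52.3.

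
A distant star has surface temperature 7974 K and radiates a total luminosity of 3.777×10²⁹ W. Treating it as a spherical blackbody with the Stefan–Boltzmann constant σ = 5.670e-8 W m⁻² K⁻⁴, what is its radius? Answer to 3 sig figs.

L = 4πR²σT⁴ ⇒ R = √(L/(4πσT⁴)).
σT⁴ = 2.29239×10⁸ W/m², so R = √(3.777×10²⁹/(4π×2.29239×10⁸)) = 1.15×10¹⁰ m.

R ≈ 1.15×10¹⁰ m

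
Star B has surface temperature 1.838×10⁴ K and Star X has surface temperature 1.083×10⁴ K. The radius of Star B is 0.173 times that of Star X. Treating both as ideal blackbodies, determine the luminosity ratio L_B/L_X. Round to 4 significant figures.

L ∝ R²T⁴, so L_B/L_X = (R_B/R_X)²(T_B/T_X)⁴ = (0.173)² × (1.838×10⁴/1.083×10⁴)⁴ = 0.029929 × 8.29599 = 0.2483.

L_B/L_X ≈ 0.2483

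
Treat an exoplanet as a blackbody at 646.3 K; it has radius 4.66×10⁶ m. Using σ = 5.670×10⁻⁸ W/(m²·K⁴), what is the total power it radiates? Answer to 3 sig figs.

Surface area A = 4πR² = 4π(4.66×10⁶ m)² = 2.72886×10¹⁴ m².
P = σAT⁴ = 5.670×10⁻⁸ × 2.72886×10¹⁴ × (646.3)⁴ = 2.70×10¹⁸ W.

P ≈ 2.70×10¹⁸ W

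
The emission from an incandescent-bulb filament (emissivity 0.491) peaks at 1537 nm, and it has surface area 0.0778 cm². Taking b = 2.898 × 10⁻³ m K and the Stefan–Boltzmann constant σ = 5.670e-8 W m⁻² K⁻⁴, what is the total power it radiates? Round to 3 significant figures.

Wien's law: T = b/λ_max = 2.898×10⁻³/1.537×10⁻⁶ = 1885.49 K.
Area A = 0.0778 cm² = 7.78×10⁻⁶ m².
Then P = εσAT⁴ = 0.491×5.670×10⁻⁸×7.78×10⁻⁶×(1885.49)⁴ = 2.74 W.

P ≈ 2.74 W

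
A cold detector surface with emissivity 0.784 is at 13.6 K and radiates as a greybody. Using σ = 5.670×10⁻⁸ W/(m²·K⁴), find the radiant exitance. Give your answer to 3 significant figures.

I ≈ 1.52×10⁻³ W/m²

Stefan–Boltzmann: I = εσT⁴ = 0.784 × 5.670×10⁻⁸ × (13.6)⁴ = 1.52×10⁻³ W/m².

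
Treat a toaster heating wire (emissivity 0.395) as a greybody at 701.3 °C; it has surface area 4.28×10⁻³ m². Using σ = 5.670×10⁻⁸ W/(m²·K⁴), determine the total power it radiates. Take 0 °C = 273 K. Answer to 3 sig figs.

T = 701.3 °C + 273 = 974.3 K.
Area A = 4.28×10⁻³ m².
P = εσAT⁴ = 0.395 × 5.670×10⁻⁸ × 4.28×10⁻³ × (974.3)⁴ = 86.4 W.

P ≈ 86.4 W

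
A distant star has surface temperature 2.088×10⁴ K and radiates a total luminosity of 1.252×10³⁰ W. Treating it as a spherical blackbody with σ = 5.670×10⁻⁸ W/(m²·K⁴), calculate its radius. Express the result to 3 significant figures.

R ≈ 3.04×10⁹ m

L = 4πR²σT⁴ ⇒ R = √(L/(4πσT⁴)).
σT⁴ = 1.07772×10¹⁰ W/m², so R = √(1.252×10³⁰/(4π×1.07772×10¹⁰)) = 3.04×10⁹ m.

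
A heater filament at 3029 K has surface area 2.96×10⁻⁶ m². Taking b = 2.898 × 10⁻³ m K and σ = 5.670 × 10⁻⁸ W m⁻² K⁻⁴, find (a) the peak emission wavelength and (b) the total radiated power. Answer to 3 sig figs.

λ_max ≈ 0.957 μm; P ≈ 14.1 W

(a) λ_max = b/T = 2.898×10⁻³/3029 = 9.568×10⁻⁷ m = 0.957 μm.
Area A = 2.96×10⁻⁶ m².
(b) P = σAT⁴ = 5.670×10⁻⁸×2.96×10⁻⁶×(3029)⁴ = 14.1 W.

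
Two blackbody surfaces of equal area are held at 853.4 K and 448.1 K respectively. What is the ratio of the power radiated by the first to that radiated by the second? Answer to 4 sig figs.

With equal areas, P₁/P₂ = (T₁/T₂)⁴ = (853.4/448.1)⁴ = 13.16.

P₁/P₂ ≈ 13.16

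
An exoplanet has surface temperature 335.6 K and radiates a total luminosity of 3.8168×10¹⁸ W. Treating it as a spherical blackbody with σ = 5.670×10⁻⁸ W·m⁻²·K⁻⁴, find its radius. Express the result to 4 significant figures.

L = 4πR²σT⁴ ⇒ R = √(L/(4πσT⁴)).
σT⁴ = 719.235 W/m², so R = √(3.8168×10¹⁸/(4π×719.235)) = 2.055×10⁷ m.

R ≈ 2.055×10⁷ m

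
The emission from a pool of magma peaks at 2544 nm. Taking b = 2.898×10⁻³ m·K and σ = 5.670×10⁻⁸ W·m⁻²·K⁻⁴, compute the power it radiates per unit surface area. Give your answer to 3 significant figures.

Wien's law: T = b/λ_max = 2.898×10⁻³/2.544×10⁻⁶ = 1139.15 K.
Then I = σT⁴ = 5.670×10⁻⁸×(1139.15)⁴ = 9.55×10⁴ W/m².

I ≈ 9.55×10⁴ W/m²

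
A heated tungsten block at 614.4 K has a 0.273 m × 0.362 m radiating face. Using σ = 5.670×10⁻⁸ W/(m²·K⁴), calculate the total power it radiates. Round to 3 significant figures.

Area A = 0.273 × 0.362 = 0.098826 m².
P = σAT⁴ = 5.670×10⁻⁸ × 0.098826 × (614.4)⁴ = 798 W.

P ≈ 798 W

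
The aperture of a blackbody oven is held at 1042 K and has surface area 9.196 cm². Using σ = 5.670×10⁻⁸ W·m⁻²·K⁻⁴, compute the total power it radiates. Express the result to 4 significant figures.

Area A = 9.196 cm² = 9.196×10⁻⁴ m².
P = σAT⁴ = 5.670×10⁻⁸ × 9.196×10⁻⁴ × (1042)⁴ = 61.47 W.

P ≈ 61.47 W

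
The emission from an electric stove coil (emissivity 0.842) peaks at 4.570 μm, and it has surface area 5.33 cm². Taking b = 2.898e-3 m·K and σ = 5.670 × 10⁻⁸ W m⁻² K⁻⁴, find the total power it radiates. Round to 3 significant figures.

Wien's law: T = b/λ_max = 2.898×10⁻³/4.570×10⁻⁶ = 634.136 K.
Area A = 5.33 cm² = 5.33×10⁻⁴ m².
Then P = εσAT⁴ = 0.842×5.670×10⁻⁸×5.33×10⁻⁴×(634.136)⁴ = 4.11 W.

P ≈ 4.11 W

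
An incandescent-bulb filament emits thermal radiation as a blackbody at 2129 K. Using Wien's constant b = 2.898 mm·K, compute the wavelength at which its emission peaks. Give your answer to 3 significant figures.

λ_max ≈ 1.36 μm

Wien's displacement law: λ_max = b/T = (2.898×10⁻³ m·K)/(2129 K) = 1.361×10⁻⁶ m.
That is 1.36 μm, in the infrared range.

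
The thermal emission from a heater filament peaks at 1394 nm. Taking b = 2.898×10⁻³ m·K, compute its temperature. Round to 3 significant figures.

T ≈ 2.08×10³ K

Wien's law gives T = b/λ_max = (2.898×10⁻³ m·K)/(1.394×10⁻⁶ m) = 2.08×10³ K.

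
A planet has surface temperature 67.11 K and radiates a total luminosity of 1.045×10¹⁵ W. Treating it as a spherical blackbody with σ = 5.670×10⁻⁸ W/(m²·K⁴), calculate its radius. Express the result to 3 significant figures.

L = 4πR²σT⁴ ⇒ R = √(L/(4πσT⁴)).
σT⁴ = 1.15009 W/m², so R = √(1.045×10¹⁵/(4π×1.15009)) = 8.50×10⁶ m.

R ≈ 8.50×10⁶ m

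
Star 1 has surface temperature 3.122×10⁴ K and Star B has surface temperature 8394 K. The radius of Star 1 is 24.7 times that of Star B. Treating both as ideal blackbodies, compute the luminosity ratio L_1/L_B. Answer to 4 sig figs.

L_1/L_B ≈ 1.167×10⁵

L ∝ R²T⁴, so L_1/L_B = (R_1/R_B)²(T_1/T_B)⁴ = (24.7)² × (3.122×10⁴/8394)⁴ = 610.09 × 191.362 = 1.167×10⁵.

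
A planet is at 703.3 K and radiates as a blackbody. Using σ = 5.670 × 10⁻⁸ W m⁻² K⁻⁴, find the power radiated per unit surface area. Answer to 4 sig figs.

I ≈ 1.387×10⁴ W/m²

Stefan–Boltzmann: I = σT⁴ = 5.670×10⁻⁸ × (703.3)⁴ = 1.387×10⁴ W/m².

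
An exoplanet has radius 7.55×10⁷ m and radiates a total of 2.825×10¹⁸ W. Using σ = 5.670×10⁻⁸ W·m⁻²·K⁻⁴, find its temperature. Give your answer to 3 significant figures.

Surface area A = 4πR² = 4π(7.55×10⁷ m)² = 7.16315×10¹⁶ m².
P = σAT⁴ ⇒ T = (P/(σA))^(1/4) = (2.825×10¹⁸/(5.670×10⁻⁸×7.16315×10¹⁶))^(1/4) = 162 K.

T ≈ 162 K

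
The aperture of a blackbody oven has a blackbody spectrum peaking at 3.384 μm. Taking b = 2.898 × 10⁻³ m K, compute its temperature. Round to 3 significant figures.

T ≈ 856 K

Wien's law gives T = b/λ_max = (2.898×10⁻³ m·K)/(3.384×10⁻⁶ m) = 856 K.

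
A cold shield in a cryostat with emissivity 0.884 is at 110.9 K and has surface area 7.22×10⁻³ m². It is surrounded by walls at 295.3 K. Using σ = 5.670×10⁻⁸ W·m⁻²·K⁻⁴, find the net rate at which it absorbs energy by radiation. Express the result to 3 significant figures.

Net gain ≈ 2.70 W

Area A = 7.22×10⁻³ m².
Net radiated power P_net = εσA(T⁴ − T₀⁴) = 0.884×5.670×10⁻⁸×7.22×10⁻³×(110.9⁴ − 295.3⁴).
T⁴ − T₀⁴ = 1.51261×10⁸ − 7.60420×10⁹ = -7.45294×10⁹ K⁴, so P_net = -2.70 W — negative, meaning a net gain of 2.70 W.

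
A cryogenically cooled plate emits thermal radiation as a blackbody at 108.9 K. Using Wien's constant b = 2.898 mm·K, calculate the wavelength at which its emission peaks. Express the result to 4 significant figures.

λ_max ≈ 26.61 μm

Wien's displacement law: λ_max = b/T = (2.898×10⁻³ m·K)/(108.9 K) = 2.6612×10⁻⁵ m.
That is 26.61 μm, in the infrared range.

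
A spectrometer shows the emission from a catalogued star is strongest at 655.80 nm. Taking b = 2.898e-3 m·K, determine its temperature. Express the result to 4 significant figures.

Wien's law gives T = b/λ_max = (2.898×10⁻³ m·K)/(6.5580×10⁻⁷ m) = 4419 K.

T ≈ 4419 K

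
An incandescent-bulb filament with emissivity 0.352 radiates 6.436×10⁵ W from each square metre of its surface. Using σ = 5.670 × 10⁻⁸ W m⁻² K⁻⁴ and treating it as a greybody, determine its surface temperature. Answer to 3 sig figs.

I = εσT⁴, so T = (I/εσ)^(1/4) = (6.436×10⁵/(0.352×5.670×10⁻⁸))^(1/4) = 2.38×10³ K.

T ≈ 2.38×10³ K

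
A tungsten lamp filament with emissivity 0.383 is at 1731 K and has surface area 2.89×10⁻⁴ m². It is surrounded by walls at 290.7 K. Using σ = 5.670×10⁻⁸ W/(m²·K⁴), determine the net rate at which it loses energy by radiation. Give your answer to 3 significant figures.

Net loss ≈ 56.3 W

Area A = 2.89×10⁻⁴ m².
Net radiated power P_net = εσA(T⁴ − T₀⁴) = 0.383×5.670×10⁻⁸×2.89×10⁻⁴×(1731⁴ − 290.7⁴).
T⁴ − T₀⁴ = 8.97818×10¹² − 7.14135×10⁹ = 8.97104×10¹² K⁴, so P_net = 56.3 W.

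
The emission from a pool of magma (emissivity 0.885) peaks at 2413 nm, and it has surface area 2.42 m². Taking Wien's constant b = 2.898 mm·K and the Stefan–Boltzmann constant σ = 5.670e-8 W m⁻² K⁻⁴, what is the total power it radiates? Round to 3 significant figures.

P ≈ 2.53×10⁵ W

Wien's law: T = b/λ_max = 2.898×10⁻³/2.413×10⁻⁶ = 1200.99 K.
Area A = 2.42 m².
Then P = εσAT⁴ = 0.885×5.670×10⁻⁸×2.42×(1200.99)⁴ = 2.53×10⁵ W.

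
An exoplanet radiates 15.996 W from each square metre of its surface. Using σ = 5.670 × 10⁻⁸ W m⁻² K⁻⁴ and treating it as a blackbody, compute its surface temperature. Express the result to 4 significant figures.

T ≈ 129.6 K

I = σT⁴, so T = (I/σ)^(1/4) = (15.996/(5.670×10⁻⁸))^(1/4) = 129.6 K.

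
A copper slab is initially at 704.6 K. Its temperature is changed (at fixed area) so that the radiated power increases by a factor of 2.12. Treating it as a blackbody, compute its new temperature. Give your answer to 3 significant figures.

P ∝ T⁴, so T₂/T₁ = (P₂/P₁)^(1/4) = (2.12)^(1/4) = 1.20666.
T₂ = 704.6 × 1.20666 = 850 K.

T₂ ≈ 850 K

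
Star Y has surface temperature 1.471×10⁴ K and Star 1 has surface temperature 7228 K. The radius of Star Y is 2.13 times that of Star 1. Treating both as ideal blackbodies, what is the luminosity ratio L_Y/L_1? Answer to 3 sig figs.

L_Y/L_1 ≈ 77.8

L ∝ R²T⁴, so L_Y/L_1 = (R_Y/R_1)²(T_Y/T_1)⁴ = (2.13)² × (1.471×10⁴/7228)⁴ = 4.5369 × 17.1545 = 77.8.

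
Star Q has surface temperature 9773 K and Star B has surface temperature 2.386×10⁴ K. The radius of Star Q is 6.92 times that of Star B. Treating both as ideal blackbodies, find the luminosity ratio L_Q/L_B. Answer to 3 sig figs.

L ∝ R²T⁴, so L_Q/L_B = (R_Q/R_B)²(T_Q/T_B)⁴ = (6.92)² × (9773/2.386×10⁴)⁴ = 47.8864 × 0.0281469 = 1.35.

L_Q/L_B ≈ 1.35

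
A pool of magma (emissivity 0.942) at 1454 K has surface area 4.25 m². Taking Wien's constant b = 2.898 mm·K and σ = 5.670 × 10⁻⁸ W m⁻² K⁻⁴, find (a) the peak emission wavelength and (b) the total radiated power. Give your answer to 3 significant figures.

(a) λ_max = b/T = 2.898×10⁻³/1454 = 1.993×10⁻⁶ m = 1.99×10³ nm.
Area A = 4.25 m².
(b) P = εσAT⁴ = 0.942×5.670×10⁻⁸×4.25×(1454)⁴ = 1.01×10⁶ W.

λ_max ≈ 1.99×10³ nm; P ≈ 1.01×10⁶ W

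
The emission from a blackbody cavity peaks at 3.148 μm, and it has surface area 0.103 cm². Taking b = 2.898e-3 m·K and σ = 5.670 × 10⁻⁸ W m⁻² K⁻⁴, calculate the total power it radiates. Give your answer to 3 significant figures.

P ≈ 0.419 W

Wien's law: T = b/λ_max = 2.898×10⁻³/3.148×10⁻⁶ = 920.584 K.
Area A = 0.103 cm² = 1.03×10⁻⁵ m².
Then P = σAT⁴ = 5.670×10⁻⁸×1.03×10⁻⁵×(920.584)⁴ = 0.419 W.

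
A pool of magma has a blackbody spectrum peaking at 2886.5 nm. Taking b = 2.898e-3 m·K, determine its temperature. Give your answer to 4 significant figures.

Wien's law gives T = b/λ_max = (2.898×10⁻³ m·K)/(2.8865×10⁻⁶ m) = 1004 K.

T ≈ 1004 K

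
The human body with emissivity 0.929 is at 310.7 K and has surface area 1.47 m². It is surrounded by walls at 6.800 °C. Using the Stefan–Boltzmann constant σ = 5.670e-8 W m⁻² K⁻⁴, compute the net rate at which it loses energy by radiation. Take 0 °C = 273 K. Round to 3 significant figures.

Net loss ≈ 247 W

Surroundings: T = 6.800 °C + 273 = 279.800 K.
Area A = 1.47 m².
Net radiated power P_net = εσA(T⁴ − T₀⁴) = 0.929×5.670×10⁻⁸×1.47×(310.7⁴ − 279.800⁴).
T⁴ − T₀⁴ = 9.31891×10⁹ − 6.12902×10⁹ = 3.18989×10⁹ K⁴, so P_net = 247 W.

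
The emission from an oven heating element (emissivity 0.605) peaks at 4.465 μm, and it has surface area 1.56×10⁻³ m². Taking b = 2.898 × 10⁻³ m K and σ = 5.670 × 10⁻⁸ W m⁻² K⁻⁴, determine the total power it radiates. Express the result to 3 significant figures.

P ≈ 9.50 W

Wien's law: T = b/λ_max = 2.898×10⁻³/4.465×10⁻⁶ = 649.048 K.
Area A = 1.56×10⁻³ m².
Then P = εσAT⁴ = 0.605×5.670×10⁻⁸×1.56×10⁻³×(649.048)⁴ = 9.50 W.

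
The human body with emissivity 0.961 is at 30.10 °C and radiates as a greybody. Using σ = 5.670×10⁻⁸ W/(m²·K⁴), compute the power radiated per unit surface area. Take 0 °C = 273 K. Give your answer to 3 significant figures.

T = 30.10 °C + 273 = 303.10 K.
Stefan–Boltzmann: I = εσT⁴ = 0.961 × 5.670×10⁻⁸ × (303.10)⁴ = 460 W/m².

I ≈ 460 W/m²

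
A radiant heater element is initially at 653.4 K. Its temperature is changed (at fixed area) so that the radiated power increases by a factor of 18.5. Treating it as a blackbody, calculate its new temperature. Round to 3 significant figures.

P ∝ T⁴, so T₂/T₁ = (P₂/P₁)^(1/4) = (18.5)^(1/4) = 2.07392.
T₂ = 653.4 × 2.07392 = 1.36×10³ K.

T₂ ≈ 1.36×10³ K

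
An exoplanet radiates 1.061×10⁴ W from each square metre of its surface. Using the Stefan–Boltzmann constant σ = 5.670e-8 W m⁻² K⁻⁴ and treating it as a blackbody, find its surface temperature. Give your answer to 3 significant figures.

I = σT⁴, so T = (I/σ)^(1/4) = (1.061×10⁴/(5.670×10⁻⁸))^(1/4) = 658 K.

T ≈ 658 K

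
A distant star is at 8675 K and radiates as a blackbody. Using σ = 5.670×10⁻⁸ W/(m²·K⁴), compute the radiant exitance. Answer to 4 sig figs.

I ≈ 3.211×10⁸ W/m²

Stefan–Boltzmann: I = σT⁴ = 5.670×10⁻⁸ × (8675)⁴ = 3.211×10⁸ W/m².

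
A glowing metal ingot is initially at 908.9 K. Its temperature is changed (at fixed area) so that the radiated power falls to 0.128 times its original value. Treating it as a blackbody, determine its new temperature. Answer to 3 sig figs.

P ∝ T⁴, so T₂/T₁ = (P₂/P₁)^(1/4) = (0.128)^(1/4) = 0.598140.
T₂ = 908.9 × 0.598140 = 544 K.

T₂ ≈ 544 K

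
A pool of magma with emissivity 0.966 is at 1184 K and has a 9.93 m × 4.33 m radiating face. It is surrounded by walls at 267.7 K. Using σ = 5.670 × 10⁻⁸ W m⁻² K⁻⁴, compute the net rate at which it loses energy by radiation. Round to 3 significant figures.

Area A = 9.93 × 4.33 = 42.9969 m².
Net radiated power P_net = εσA(T⁴ − T₀⁴) = 0.966×5.670×10⁻⁸×42.9969×(1184⁴ − 267.7⁴).
T⁴ − T₀⁴ = 1.96520×10¹² − 5.13563×10⁹ = 1.96006×10¹² K⁴, so P_net = 4.62×10⁶ W.

Net loss ≈ 4.62×10⁶ W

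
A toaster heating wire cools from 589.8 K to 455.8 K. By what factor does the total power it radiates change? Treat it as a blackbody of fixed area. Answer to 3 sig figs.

P₂/P₁ ≈ 0.357

P ∝ T⁴, so P₂/P₁ = (T₂/T₁)⁴ = (455.8/589.8)⁴ = (0.772804)⁴ = 0.357.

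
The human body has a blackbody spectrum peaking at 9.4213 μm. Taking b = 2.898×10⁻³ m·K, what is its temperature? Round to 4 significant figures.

Wien's law gives T = b/λ_max = (2.898×10⁻³ m·K)/(9.4213×10⁻⁶ m) = 307.6 K.

T ≈ 307.6 K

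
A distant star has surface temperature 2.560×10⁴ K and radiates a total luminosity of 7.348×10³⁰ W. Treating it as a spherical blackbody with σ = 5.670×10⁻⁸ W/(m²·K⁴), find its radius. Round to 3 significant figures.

L = 4πR²σT⁴ ⇒ R = √(L/(4πσT⁴)).
σT⁴ = 2.43525×10¹⁰ W/m², so R = √(7.348×10³⁰/(4π×2.43525×10¹⁰)) = 4.90×10⁹ m.

R ≈ 4.90×10⁹ m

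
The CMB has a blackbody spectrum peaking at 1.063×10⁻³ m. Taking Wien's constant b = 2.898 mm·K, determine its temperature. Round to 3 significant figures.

T ≈ 2.73 K

Wien's law gives T = b/λ_max = (2.898×10⁻³ m·K)/(1.063×10⁻³ m) = 2.73 K.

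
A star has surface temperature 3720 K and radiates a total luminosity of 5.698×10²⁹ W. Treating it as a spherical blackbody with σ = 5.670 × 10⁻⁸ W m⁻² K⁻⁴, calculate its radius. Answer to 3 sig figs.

R ≈ 6.46×10¹⁰ m

L = 4πR²σT⁴ ⇒ R = √(L/(4πσT⁴)).
σT⁴ = 1.08581×10⁷ W/m², so R = √(5.698×10²⁹/(4π×1.08581×10⁷)) = 6.46×10¹⁰ m.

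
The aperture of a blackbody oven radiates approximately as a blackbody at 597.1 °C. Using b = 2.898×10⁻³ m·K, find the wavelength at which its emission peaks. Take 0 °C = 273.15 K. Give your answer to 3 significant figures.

λ_max ≈ 3.33 μm

T = 597.1 °C + 273.15 = 870.25 K.
Wien's displacement law: λ_max = b/T = (2.898×10⁻³ m·K)/(870.25 K) = 3.330×10⁻⁶ m.
That is 3.33 μm, in the infrared range.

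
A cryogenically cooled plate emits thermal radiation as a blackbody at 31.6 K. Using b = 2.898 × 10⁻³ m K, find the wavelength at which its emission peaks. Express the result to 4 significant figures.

Wien's displacement law: λ_max = b/T = (2.898×10⁻³ m·K)/(31.6 K) = 9.1709×10⁻⁵ m.
That is 91.71 μm, in the infrared range.

λ_max ≈ 91.71 μm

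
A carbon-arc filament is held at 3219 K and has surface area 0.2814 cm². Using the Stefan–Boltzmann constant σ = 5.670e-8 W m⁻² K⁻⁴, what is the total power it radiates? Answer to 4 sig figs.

P ≈ 171.3 W

Area A = 0.2814 cm² = 2.814×10⁻⁵ m².
P = σAT⁴ = 5.670×10⁻⁸ × 2.814×10⁻⁵ × (3219)⁴ = 171.3 W.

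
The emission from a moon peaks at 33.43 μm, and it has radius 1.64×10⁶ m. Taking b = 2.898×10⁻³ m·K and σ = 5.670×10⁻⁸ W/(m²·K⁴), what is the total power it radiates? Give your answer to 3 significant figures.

Wien's law: T = b/λ_max = 2.898×10⁻³/3.343×10⁻⁵ = 86.6886 K.
Surface area A = 4πR² = 4π(1.64×10⁶ m)² = 3.37985×10¹³ m².
Then P = σAT⁴ = 5.670×10⁻⁸×3.37985×10¹³×(86.6886)⁴ = 1.08×10¹⁴ W.

P ≈ 1.08×10¹⁴ W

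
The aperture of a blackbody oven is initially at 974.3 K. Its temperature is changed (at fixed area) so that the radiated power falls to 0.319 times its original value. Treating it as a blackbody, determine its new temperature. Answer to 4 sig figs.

P ∝ T⁴, so T₂/T₁ = (P₂/P₁)^(1/4) = (0.319)^(1/4) = 0.751532.
T₂ = 974.3 × 0.751532 = 732.2 K.

T₂ ≈ 732.2 K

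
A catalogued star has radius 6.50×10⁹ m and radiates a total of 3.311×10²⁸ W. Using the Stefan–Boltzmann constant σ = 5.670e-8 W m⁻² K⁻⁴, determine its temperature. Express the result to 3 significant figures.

T ≈ 5.76×10³ K

Surface area A = 4πR² = 4π(6.50×10⁹ m)² = 5.30929×10²⁰ m².
P = σAT⁴ ⇒ T = (P/(σA))^(1/4) = (3.311×10²⁸/(5.670×10⁻⁸×5.30929×10²⁰))^(1/4) = 5.76×10³ K.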